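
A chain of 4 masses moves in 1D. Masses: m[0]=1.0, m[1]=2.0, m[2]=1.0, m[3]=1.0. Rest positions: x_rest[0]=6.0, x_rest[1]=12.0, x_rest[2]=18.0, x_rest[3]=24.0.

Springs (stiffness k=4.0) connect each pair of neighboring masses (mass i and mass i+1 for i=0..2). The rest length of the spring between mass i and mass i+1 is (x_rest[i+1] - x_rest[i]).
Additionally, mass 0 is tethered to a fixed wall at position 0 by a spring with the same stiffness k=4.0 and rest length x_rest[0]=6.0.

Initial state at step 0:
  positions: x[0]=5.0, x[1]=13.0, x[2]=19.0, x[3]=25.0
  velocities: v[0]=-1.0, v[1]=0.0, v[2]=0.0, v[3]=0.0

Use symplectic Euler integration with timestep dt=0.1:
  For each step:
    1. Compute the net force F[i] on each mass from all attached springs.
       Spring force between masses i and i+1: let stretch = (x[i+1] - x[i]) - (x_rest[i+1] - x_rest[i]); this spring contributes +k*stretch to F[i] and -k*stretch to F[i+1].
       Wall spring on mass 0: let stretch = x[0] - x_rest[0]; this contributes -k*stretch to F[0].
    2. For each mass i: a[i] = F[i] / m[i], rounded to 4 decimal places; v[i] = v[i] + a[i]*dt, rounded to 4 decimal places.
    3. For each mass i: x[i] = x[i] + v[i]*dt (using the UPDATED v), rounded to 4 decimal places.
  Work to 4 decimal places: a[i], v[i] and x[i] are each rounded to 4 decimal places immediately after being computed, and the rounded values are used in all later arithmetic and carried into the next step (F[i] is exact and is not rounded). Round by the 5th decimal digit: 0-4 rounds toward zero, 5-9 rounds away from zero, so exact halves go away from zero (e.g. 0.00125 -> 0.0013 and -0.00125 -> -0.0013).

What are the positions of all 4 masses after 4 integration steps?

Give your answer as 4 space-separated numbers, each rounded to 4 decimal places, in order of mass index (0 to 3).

Step 0: x=[5.0000 13.0000 19.0000 25.0000] v=[-1.0000 0.0000 0.0000 0.0000]
Step 1: x=[5.0200 12.9600 19.0000 25.0000] v=[0.2000 -0.4000 0.0000 0.0000]
Step 2: x=[5.1568 12.8820 18.9984 25.0000] v=[1.3680 -0.7800 -0.0160 0.0000]
Step 3: x=[5.3963 12.7718 18.9922 24.9999] v=[2.3954 -1.1018 -0.0619 -0.0006]
Step 4: x=[5.7150 12.6385 18.9775 24.9995] v=[3.1871 -1.3328 -0.1470 -0.0037]

Answer: 5.7150 12.6385 18.9775 24.9995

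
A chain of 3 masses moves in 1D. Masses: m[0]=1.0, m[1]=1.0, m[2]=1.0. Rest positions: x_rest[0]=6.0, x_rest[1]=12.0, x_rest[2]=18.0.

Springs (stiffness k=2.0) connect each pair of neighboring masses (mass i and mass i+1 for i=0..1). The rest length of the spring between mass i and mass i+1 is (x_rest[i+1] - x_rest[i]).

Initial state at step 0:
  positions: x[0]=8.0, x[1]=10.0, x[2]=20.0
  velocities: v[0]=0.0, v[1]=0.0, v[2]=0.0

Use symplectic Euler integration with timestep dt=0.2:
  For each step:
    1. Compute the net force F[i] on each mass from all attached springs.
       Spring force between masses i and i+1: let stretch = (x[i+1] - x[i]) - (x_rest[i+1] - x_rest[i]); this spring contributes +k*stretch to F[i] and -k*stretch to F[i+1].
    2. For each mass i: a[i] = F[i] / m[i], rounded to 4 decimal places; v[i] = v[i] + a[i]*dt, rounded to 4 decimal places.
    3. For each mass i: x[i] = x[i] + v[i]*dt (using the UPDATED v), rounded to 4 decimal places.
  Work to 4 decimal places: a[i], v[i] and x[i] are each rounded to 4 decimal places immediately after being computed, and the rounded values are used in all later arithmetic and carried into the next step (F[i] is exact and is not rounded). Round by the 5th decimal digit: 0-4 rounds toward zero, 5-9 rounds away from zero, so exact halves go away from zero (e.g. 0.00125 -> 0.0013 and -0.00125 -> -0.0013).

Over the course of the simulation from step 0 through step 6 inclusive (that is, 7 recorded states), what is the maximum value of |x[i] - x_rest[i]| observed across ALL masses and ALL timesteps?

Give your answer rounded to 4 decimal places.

Answer: 3.4093

Derivation:
Step 0: x=[8.0000 10.0000 20.0000] v=[0.0000 0.0000 0.0000]
Step 1: x=[7.6800 10.6400 19.6800] v=[-1.6000 3.2000 -1.6000]
Step 2: x=[7.1168 11.7664 19.1168] v=[-2.8160 5.6320 -2.8160]
Step 3: x=[6.4456 13.1089 18.4456] v=[-3.3562 6.7123 -3.3562]
Step 4: x=[5.8274 14.3452 17.8274] v=[-3.0909 6.1817 -3.0909]
Step 5: x=[5.4106 15.1787 17.4106] v=[-2.0838 4.1675 -2.0838]
Step 6: x=[5.2953 15.4093 17.2953] v=[-0.5766 1.1530 -0.5766]
Max displacement = 3.4093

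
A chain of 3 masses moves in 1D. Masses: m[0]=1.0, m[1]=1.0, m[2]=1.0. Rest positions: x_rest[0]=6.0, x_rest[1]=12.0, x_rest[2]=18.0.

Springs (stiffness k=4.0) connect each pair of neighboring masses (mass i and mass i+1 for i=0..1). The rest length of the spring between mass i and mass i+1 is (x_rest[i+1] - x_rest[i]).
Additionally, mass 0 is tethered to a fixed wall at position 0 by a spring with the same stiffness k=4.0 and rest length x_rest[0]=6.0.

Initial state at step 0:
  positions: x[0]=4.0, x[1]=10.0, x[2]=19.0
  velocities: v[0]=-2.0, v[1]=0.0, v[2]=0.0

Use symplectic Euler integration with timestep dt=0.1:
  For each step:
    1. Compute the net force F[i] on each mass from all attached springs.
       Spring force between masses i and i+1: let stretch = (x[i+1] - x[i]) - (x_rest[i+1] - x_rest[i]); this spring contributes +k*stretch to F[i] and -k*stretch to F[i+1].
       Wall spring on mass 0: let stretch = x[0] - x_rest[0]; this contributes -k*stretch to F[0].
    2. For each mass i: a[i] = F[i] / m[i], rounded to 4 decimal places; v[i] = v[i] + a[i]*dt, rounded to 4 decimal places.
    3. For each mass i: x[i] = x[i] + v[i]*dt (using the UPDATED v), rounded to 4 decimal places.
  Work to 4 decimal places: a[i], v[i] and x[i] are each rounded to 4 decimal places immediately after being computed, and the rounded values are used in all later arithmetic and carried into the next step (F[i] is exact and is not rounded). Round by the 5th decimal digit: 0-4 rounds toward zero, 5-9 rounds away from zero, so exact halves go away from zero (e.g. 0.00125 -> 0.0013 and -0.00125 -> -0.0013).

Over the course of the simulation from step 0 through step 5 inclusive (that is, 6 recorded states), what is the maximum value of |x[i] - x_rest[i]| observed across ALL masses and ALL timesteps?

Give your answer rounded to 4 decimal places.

Step 0: x=[4.0000 10.0000 19.0000] v=[-2.0000 0.0000 0.0000]
Step 1: x=[3.8800 10.1200 18.8800] v=[-1.2000 1.2000 -1.2000]
Step 2: x=[3.8544 10.3408 18.6496] v=[-0.2560 2.2080 -2.3040]
Step 3: x=[3.9341 10.6345 18.3269] v=[0.7968 2.9370 -3.2275]
Step 4: x=[4.1244 10.9679 17.9365] v=[1.9033 3.3338 -3.9045]
Step 5: x=[4.4235 11.3063 17.5073] v=[2.9909 3.3838 -4.2919]
Max displacement = 2.1456

Answer: 2.1456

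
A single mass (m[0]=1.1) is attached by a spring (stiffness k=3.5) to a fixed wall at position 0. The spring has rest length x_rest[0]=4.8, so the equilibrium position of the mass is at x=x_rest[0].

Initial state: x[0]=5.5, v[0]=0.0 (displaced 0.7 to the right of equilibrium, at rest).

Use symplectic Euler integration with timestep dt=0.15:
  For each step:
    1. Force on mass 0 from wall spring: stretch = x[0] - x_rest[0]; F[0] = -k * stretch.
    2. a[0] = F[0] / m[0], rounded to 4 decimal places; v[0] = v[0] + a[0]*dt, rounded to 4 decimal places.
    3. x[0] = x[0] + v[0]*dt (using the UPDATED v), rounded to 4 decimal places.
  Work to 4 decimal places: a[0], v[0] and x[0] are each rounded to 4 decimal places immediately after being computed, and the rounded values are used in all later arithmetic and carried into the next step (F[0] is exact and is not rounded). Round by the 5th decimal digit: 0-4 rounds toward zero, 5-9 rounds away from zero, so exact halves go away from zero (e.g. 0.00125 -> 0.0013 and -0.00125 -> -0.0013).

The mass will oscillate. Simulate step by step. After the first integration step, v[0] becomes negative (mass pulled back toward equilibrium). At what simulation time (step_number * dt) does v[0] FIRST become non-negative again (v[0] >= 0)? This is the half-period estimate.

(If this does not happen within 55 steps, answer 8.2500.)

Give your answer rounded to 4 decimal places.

Answer: 1.8000

Derivation:
Step 0: x=[5.5000] v=[0.0000]
Step 1: x=[5.4499] v=[-0.3341]
Step 2: x=[5.3533] v=[-0.6443]
Step 3: x=[5.2170] v=[-0.9084]
Step 4: x=[5.0509] v=[-1.1074]
Step 5: x=[4.8668] v=[-1.2271]
Step 6: x=[4.6780] v=[-1.2590]
Step 7: x=[4.4979] v=[-1.2008]
Step 8: x=[4.3394] v=[-1.0566]
Step 9: x=[4.2139] v=[-0.8368]
Step 10: x=[4.1303] v=[-0.5571]
Step 11: x=[4.0947] v=[-0.2375]
Step 12: x=[4.1096] v=[0.0991]
First v>=0 after going negative at step 12, time=1.8000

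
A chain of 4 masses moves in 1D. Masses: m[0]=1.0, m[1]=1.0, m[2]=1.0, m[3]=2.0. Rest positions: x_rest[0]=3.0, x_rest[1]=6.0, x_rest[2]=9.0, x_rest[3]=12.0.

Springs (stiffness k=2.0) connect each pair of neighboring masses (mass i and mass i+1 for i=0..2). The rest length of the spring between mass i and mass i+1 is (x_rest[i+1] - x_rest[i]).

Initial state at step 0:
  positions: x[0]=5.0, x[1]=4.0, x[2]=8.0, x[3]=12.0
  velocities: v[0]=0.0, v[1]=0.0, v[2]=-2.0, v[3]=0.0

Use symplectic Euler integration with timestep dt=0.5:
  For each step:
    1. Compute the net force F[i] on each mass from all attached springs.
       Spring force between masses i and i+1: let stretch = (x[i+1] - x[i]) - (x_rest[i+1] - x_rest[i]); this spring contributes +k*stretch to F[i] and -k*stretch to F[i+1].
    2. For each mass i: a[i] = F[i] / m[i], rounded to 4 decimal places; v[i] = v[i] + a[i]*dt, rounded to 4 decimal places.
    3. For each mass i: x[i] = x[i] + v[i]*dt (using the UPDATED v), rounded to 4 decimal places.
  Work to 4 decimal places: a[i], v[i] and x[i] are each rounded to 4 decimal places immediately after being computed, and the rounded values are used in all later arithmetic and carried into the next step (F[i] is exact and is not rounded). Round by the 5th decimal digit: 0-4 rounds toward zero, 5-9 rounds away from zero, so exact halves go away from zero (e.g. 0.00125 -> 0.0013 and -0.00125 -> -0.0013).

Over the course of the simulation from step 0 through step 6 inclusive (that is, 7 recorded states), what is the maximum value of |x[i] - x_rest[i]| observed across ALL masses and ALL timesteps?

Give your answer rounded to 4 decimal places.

Answer: 4.4017

Derivation:
Step 0: x=[5.0000 4.0000 8.0000 12.0000] v=[0.0000 0.0000 -2.0000 0.0000]
Step 1: x=[3.0000 6.5000 7.0000 11.7500] v=[-4.0000 5.0000 -2.0000 -0.5000]
Step 2: x=[1.2500 7.5000 8.1250 11.0625] v=[-3.5000 2.0000 2.2500 -1.3750]
Step 3: x=[1.1250 5.6875 10.4063 10.3906] v=[-0.2500 -3.6250 4.5625 -1.3438]
Step 4: x=[1.7813 3.9532 10.3203 10.4727] v=[1.3125 -3.4687 -0.1720 0.1641]
Step 5: x=[2.0235 4.3165 7.1270 11.2667] v=[0.4844 0.7265 -6.3867 1.5879]
Step 6: x=[1.9122 4.9385 4.5983 11.7758] v=[-0.2226 1.2440 -5.0575 1.0181]
Max displacement = 4.4017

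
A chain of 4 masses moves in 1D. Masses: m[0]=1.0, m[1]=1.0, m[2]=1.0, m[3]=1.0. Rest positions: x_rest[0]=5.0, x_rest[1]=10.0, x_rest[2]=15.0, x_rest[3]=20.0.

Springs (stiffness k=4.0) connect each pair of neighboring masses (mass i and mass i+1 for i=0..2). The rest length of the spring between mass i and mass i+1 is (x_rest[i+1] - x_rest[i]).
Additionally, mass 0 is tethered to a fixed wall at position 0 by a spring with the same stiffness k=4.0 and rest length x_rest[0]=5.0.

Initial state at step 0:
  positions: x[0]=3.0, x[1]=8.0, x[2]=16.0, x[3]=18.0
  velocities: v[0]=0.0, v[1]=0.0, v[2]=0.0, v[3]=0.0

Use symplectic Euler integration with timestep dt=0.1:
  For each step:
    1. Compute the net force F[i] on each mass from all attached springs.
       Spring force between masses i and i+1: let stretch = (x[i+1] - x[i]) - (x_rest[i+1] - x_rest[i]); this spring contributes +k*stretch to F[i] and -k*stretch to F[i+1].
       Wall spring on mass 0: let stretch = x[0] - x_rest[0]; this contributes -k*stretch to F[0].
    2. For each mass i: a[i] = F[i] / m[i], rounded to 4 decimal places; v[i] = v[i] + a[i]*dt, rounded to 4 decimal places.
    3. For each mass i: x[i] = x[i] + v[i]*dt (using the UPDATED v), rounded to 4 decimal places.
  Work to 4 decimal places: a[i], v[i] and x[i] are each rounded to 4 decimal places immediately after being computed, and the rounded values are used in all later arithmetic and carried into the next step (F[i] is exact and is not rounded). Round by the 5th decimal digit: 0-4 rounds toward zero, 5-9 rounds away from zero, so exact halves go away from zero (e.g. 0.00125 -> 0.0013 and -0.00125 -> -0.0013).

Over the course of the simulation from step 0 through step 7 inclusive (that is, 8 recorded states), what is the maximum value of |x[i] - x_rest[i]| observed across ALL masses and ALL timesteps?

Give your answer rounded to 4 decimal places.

Answer: 2.7607

Derivation:
Step 0: x=[3.0000 8.0000 16.0000 18.0000] v=[0.0000 0.0000 0.0000 0.0000]
Step 1: x=[3.0800 8.1200 15.7600 18.1200] v=[0.8000 1.2000 -2.4000 1.2000]
Step 2: x=[3.2384 8.3440 15.3088 18.3456] v=[1.5840 2.2400 -4.5120 2.2560]
Step 3: x=[3.4715 8.6424 14.7005 18.6497] v=[2.3309 2.9837 -6.0832 3.0413]
Step 4: x=[3.7726 8.9763 14.0078 18.9959] v=[3.0107 3.3386 -6.9268 3.4616]
Step 5: x=[4.1309 9.3033 13.3134 19.3425] v=[3.5831 3.2697 -6.9442 3.4664]
Step 6: x=[4.5309 9.5838 12.6997 19.6480] v=[3.9997 2.8048 -6.1366 3.0548]
Step 7: x=[4.9518 9.7868 12.2393 19.8756] v=[4.2085 2.0300 -4.6036 2.2755]
Max displacement = 2.7607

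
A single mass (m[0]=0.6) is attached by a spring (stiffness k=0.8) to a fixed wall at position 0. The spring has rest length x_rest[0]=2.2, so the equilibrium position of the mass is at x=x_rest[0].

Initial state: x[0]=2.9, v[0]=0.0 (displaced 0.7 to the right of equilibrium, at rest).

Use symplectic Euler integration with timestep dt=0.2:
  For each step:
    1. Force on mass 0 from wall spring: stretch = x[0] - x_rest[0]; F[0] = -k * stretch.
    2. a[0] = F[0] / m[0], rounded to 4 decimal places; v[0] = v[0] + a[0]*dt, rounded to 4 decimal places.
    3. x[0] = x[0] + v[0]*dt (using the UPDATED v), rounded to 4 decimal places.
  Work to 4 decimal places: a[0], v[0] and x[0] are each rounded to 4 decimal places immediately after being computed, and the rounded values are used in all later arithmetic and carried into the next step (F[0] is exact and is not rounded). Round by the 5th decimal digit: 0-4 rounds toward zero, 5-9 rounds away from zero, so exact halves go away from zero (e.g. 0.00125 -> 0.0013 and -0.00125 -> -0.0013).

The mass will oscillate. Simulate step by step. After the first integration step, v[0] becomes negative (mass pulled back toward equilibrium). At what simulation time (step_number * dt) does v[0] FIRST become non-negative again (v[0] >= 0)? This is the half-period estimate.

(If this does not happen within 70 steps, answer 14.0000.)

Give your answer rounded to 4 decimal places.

Answer: 2.8000

Derivation:
Step 0: x=[2.9000] v=[0.0000]
Step 1: x=[2.8627] v=[-0.1867]
Step 2: x=[2.7900] v=[-0.3634]
Step 3: x=[2.6859] v=[-0.5207]
Step 4: x=[2.5558] v=[-0.6503]
Step 5: x=[2.4068] v=[-0.7452]
Step 6: x=[2.2467] v=[-0.8003]
Step 7: x=[2.0841] v=[-0.8128]
Step 8: x=[1.9277] v=[-0.7819]
Step 9: x=[1.7858] v=[-0.7093]
Step 10: x=[1.6660] v=[-0.5988]
Step 11: x=[1.5747] v=[-0.4564]
Step 12: x=[1.5168] v=[-0.2897]
Step 13: x=[1.4953] v=[-0.1075]
Step 14: x=[1.5114] v=[0.0804]
First v>=0 after going negative at step 14, time=2.8000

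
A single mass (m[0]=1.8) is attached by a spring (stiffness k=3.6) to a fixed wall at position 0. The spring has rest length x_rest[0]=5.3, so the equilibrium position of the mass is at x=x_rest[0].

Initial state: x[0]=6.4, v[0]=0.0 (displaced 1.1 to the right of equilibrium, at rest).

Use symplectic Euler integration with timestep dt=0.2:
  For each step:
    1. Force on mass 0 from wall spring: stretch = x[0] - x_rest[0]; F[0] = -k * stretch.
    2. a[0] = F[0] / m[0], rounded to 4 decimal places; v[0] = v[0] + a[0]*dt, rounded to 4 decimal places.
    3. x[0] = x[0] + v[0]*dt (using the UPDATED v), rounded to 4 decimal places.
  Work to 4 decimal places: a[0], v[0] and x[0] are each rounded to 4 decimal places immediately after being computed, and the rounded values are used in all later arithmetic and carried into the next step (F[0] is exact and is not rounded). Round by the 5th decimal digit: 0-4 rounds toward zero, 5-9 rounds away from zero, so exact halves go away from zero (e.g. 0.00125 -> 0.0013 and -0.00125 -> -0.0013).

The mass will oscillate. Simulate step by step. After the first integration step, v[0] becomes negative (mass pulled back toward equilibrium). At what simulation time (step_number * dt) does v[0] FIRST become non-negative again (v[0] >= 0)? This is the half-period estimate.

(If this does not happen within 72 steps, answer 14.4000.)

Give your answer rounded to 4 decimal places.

Answer: 2.4000

Derivation:
Step 0: x=[6.4000] v=[0.0000]
Step 1: x=[6.3120] v=[-0.4400]
Step 2: x=[6.1430] v=[-0.8448]
Step 3: x=[5.9066] v=[-1.1820]
Step 4: x=[5.6217] v=[-1.4246]
Step 5: x=[5.3110] v=[-1.5533]
Step 6: x=[4.9995] v=[-1.5577]
Step 7: x=[4.7120] v=[-1.4375]
Step 8: x=[4.4715] v=[-1.2023]
Step 9: x=[4.2973] v=[-0.8709]
Step 10: x=[4.2033] v=[-0.4698]
Step 11: x=[4.1971] v=[-0.0311]
Step 12: x=[4.2791] v=[0.4101]
First v>=0 after going negative at step 12, time=2.4000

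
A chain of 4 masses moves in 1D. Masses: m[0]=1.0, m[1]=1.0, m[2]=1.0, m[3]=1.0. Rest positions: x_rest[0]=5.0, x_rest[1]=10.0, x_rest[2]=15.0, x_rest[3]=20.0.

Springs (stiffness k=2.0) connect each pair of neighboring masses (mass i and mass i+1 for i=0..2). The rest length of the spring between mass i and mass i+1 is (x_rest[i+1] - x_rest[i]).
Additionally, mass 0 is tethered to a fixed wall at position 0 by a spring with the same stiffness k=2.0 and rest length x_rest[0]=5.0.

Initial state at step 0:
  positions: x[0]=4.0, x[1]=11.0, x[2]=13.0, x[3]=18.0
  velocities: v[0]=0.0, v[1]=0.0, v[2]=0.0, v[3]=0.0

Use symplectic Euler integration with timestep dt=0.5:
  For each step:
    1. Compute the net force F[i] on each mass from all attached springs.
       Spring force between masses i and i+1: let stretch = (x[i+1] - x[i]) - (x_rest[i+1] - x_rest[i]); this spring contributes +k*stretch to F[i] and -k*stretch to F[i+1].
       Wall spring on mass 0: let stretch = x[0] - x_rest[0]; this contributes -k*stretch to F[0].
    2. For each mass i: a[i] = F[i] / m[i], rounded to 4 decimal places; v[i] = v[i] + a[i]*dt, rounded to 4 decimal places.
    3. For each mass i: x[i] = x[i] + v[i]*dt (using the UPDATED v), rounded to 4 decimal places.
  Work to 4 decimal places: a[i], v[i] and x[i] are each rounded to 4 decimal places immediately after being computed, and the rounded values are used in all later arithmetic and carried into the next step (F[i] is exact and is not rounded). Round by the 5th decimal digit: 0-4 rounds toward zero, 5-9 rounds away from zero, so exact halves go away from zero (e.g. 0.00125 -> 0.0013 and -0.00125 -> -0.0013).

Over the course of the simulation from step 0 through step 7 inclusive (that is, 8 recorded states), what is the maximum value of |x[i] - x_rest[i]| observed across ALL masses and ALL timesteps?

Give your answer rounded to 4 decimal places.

Answer: 2.5000

Derivation:
Step 0: x=[4.0000 11.0000 13.0000 18.0000] v=[0.0000 0.0000 0.0000 0.0000]
Step 1: x=[5.5000 8.5000 14.5000 18.0000] v=[3.0000 -5.0000 3.0000 0.0000]
Step 2: x=[5.7500 7.5000 14.7500 18.7500] v=[0.5000 -2.0000 0.5000 1.5000]
Step 3: x=[4.0000 9.2500 13.3750 20.0000] v=[-3.5000 3.5000 -2.7500 2.5000]
Step 4: x=[2.8750 10.4375 13.2500 20.4375] v=[-2.2500 2.3750 -0.2500 0.8750]
Step 5: x=[4.0938 9.2500 15.3125 19.7813] v=[2.4375 -2.3750 4.1250 -1.3125]
Step 6: x=[5.8438 8.5157 16.5782 19.3907] v=[3.4999 -1.4687 2.5313 -0.7813]
Step 7: x=[6.0078 10.4767 15.2189 20.0938] v=[0.3280 3.9219 -2.7187 1.4062]
Max displacement = 2.5000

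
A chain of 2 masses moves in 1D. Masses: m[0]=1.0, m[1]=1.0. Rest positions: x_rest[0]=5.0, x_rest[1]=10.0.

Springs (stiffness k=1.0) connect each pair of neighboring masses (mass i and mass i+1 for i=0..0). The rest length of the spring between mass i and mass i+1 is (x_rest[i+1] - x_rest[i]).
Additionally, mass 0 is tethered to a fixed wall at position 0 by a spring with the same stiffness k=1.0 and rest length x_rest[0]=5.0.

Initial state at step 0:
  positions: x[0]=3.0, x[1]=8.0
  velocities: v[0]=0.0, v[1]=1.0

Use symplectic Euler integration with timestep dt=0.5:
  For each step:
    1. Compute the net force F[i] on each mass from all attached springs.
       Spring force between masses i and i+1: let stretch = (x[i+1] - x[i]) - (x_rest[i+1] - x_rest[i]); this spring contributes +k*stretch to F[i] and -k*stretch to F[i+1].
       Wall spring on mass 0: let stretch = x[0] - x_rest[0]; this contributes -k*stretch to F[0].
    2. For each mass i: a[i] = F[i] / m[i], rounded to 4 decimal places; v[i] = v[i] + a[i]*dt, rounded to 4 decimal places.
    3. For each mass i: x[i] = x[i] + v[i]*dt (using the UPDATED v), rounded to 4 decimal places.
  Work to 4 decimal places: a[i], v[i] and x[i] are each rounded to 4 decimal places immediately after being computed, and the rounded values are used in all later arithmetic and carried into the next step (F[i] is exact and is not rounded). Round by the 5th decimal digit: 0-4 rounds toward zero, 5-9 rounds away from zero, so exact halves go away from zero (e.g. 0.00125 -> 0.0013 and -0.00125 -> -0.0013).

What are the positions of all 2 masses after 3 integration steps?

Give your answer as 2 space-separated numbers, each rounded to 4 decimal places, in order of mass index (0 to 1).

Answer: 5.3125 9.5938

Derivation:
Step 0: x=[3.0000 8.0000] v=[0.0000 1.0000]
Step 1: x=[3.5000 8.5000] v=[1.0000 1.0000]
Step 2: x=[4.3750 9.0000] v=[1.7500 1.0000]
Step 3: x=[5.3125 9.5938] v=[1.8750 1.1875]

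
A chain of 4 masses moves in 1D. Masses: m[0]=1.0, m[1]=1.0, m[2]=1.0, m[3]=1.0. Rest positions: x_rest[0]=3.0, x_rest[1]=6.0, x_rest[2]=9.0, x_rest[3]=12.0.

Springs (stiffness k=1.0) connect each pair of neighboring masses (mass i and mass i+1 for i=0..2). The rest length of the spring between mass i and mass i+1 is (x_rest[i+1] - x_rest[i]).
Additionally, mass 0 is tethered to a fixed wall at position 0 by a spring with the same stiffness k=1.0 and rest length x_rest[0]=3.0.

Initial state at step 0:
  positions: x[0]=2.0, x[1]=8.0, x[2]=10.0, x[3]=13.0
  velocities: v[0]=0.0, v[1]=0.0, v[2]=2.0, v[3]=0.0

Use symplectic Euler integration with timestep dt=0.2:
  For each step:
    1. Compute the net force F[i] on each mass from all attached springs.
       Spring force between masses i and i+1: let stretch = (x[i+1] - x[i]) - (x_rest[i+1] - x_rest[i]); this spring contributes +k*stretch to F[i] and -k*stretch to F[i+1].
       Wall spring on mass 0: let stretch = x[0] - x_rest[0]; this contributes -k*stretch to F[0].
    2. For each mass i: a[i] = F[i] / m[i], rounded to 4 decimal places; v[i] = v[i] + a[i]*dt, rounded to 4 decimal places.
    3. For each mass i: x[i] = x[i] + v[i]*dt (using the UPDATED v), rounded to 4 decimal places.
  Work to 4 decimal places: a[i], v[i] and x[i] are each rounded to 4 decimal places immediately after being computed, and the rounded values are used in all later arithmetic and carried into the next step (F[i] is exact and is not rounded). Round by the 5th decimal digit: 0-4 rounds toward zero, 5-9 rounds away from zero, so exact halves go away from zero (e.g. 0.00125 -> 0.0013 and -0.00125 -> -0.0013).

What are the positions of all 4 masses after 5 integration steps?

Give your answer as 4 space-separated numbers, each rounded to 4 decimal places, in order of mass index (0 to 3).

Step 0: x=[2.0000 8.0000 10.0000 13.0000] v=[0.0000 0.0000 2.0000 0.0000]
Step 1: x=[2.1600 7.8400 10.4400 13.0000] v=[0.8000 -0.8000 2.2000 0.0000]
Step 2: x=[2.4608 7.5568 10.8784 13.0176] v=[1.5040 -1.4160 2.1920 0.0880]
Step 3: x=[2.8670 7.2026 11.2695 13.0696] v=[2.0310 -1.7709 1.9555 0.2602]
Step 4: x=[3.3319 6.8377 11.5699 13.1696] v=[2.3247 -1.8246 1.5021 0.5002]
Step 5: x=[3.8038 6.5218 11.7450 13.3257] v=[2.3595 -1.5793 0.8756 0.7803]

Answer: 3.8038 6.5218 11.7450 13.3257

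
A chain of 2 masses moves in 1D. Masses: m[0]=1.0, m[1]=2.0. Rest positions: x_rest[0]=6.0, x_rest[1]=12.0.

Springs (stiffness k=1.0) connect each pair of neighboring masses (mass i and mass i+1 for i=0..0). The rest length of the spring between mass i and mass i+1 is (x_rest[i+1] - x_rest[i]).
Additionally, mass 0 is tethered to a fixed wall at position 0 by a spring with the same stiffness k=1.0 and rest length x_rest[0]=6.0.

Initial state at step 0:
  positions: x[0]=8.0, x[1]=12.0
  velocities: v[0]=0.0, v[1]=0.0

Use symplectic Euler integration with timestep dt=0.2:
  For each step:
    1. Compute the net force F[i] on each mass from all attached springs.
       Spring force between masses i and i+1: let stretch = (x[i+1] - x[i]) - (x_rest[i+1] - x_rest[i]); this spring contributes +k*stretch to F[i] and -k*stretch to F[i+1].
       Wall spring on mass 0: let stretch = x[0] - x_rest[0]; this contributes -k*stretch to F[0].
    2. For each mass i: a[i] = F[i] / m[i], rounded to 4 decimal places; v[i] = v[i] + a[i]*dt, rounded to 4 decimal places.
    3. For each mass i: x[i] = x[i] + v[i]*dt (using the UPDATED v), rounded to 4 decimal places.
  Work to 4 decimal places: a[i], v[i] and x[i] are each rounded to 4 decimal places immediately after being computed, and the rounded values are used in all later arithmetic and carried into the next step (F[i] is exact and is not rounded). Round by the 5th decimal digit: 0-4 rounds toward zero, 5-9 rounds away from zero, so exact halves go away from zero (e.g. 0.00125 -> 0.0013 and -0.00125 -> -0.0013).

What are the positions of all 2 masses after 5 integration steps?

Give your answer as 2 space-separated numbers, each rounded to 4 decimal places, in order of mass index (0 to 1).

Step 0: x=[8.0000 12.0000] v=[0.0000 0.0000]
Step 1: x=[7.8400 12.0400] v=[-0.8000 0.2000]
Step 2: x=[7.5344 12.1160] v=[-1.5280 0.3800]
Step 3: x=[7.1107 12.2204] v=[-2.1186 0.5218]
Step 4: x=[6.6069 12.3426] v=[-2.5188 0.6108]
Step 5: x=[6.0683 12.4700] v=[-2.6930 0.6372]

Answer: 6.0683 12.4700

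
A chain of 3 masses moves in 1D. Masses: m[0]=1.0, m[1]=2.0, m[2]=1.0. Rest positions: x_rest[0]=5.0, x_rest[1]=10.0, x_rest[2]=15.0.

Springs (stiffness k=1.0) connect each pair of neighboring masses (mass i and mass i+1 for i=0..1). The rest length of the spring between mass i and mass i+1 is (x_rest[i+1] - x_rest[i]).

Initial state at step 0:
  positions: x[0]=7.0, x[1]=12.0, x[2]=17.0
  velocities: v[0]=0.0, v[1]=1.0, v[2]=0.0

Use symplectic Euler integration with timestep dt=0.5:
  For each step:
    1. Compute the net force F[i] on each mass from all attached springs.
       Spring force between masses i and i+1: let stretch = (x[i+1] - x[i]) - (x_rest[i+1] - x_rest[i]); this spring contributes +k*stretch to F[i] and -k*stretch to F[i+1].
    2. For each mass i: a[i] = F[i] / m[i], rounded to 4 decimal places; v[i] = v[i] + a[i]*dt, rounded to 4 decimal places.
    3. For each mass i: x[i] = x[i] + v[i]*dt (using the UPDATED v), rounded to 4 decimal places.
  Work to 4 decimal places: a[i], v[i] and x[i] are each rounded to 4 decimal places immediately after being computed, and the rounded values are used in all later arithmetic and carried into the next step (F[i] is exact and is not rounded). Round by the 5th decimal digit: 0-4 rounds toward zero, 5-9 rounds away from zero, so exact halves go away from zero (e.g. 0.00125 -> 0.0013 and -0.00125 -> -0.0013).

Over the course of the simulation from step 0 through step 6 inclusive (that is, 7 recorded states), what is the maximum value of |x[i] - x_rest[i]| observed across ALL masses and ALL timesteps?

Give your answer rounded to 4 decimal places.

Step 0: x=[7.0000 12.0000 17.0000] v=[0.0000 1.0000 0.0000]
Step 1: x=[7.0000 12.5000 17.0000] v=[0.0000 1.0000 0.0000]
Step 2: x=[7.1250 12.8750 17.1250] v=[0.2500 0.7500 0.2500]
Step 3: x=[7.4375 13.0625 17.4375] v=[0.6250 0.3750 0.6250]
Step 4: x=[7.9063 13.0938 17.9063] v=[0.9375 0.0625 0.9375]
Step 5: x=[8.4220 13.0782 18.4220] v=[1.0313 -0.0313 1.0313]
Step 6: x=[8.8517 13.1485 18.8517] v=[0.8594 0.1406 0.8594]
Max displacement = 3.8517

Answer: 3.8517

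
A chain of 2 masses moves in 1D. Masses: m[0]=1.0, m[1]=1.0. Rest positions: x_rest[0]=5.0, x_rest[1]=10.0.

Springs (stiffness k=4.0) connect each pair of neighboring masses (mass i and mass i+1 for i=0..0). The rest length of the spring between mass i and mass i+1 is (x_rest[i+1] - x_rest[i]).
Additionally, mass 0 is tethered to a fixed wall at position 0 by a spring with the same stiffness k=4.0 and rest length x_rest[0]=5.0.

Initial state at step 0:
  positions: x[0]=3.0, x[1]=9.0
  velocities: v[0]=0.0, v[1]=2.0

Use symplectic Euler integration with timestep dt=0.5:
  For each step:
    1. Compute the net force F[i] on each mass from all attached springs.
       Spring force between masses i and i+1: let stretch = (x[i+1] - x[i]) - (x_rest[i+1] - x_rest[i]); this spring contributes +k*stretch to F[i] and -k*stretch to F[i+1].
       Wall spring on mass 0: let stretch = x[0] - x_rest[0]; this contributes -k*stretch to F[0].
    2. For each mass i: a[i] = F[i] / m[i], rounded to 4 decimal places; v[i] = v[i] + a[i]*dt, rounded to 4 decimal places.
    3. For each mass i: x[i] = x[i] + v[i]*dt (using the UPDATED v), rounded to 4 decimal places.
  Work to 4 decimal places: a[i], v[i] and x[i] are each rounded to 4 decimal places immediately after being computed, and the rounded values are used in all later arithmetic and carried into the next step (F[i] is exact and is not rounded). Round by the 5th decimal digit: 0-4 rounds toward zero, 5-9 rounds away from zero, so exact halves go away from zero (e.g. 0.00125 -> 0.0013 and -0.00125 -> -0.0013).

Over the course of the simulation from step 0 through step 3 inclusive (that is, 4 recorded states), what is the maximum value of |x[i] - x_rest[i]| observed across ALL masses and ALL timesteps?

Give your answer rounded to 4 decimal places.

Step 0: x=[3.0000 9.0000] v=[0.0000 2.0000]
Step 1: x=[6.0000 9.0000] v=[6.0000 0.0000]
Step 2: x=[6.0000 11.0000] v=[0.0000 4.0000]
Step 3: x=[5.0000 13.0000] v=[-2.0000 4.0000]
Max displacement = 3.0000

Answer: 3.0000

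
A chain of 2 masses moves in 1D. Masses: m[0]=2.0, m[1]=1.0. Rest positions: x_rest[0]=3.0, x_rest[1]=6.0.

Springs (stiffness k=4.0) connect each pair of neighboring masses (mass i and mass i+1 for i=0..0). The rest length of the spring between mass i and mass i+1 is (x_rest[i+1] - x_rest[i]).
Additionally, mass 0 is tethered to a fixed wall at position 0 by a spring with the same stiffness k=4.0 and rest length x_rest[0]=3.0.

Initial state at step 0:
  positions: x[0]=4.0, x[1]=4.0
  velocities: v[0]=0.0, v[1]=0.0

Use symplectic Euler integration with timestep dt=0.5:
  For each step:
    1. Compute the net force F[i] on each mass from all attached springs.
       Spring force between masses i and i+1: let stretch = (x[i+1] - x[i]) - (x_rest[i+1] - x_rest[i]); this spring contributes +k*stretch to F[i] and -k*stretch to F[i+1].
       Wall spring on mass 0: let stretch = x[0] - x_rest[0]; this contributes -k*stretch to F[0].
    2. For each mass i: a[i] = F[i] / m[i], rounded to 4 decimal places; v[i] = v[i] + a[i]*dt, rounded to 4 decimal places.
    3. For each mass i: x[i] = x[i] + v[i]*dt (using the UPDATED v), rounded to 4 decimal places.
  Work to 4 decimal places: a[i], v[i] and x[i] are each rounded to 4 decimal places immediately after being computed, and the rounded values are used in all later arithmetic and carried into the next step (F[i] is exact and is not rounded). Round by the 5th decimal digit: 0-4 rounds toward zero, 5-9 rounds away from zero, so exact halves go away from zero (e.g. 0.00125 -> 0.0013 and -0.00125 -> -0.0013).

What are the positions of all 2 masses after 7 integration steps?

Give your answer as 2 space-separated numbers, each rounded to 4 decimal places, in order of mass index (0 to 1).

Answer: 2.6250 6.8750

Derivation:
Step 0: x=[4.0000 4.0000] v=[0.0000 0.0000]
Step 1: x=[2.0000 7.0000] v=[-4.0000 6.0000]
Step 2: x=[1.5000 8.0000] v=[-1.0000 2.0000]
Step 3: x=[3.5000 5.5000] v=[4.0000 -5.0000]
Step 4: x=[4.7500 4.0000] v=[2.5000 -3.0000]
Step 5: x=[3.2500 6.2500] v=[-3.0000 4.5000]
Step 6: x=[1.6250 8.5000] v=[-3.2500 4.5000]
Step 7: x=[2.6250 6.8750] v=[2.0000 -3.2500]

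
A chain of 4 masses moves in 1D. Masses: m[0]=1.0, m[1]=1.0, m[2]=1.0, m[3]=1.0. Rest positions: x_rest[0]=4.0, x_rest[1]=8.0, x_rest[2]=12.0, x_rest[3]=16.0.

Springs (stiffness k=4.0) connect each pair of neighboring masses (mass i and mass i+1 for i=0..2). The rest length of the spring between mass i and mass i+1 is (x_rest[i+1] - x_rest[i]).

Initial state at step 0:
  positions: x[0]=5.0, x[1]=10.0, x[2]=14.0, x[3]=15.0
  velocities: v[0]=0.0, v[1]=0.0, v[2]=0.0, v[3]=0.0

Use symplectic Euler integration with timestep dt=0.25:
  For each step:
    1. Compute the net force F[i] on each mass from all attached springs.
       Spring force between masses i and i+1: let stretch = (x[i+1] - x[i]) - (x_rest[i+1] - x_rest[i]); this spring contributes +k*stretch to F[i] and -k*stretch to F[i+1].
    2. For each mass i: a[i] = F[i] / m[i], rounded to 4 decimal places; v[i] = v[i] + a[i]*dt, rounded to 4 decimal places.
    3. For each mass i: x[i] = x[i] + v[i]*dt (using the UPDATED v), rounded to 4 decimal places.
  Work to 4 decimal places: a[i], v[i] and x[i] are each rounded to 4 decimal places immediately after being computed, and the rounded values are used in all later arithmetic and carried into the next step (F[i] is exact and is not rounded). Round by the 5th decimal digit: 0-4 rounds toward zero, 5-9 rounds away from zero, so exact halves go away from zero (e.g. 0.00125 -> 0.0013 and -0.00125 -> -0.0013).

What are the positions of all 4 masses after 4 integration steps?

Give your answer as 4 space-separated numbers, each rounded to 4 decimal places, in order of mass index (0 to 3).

Answer: 5.8594 8.0313 11.8438 18.2657

Derivation:
Step 0: x=[5.0000 10.0000 14.0000 15.0000] v=[0.0000 0.0000 0.0000 0.0000]
Step 1: x=[5.2500 9.7500 13.2500 15.7500] v=[1.0000 -1.0000 -3.0000 3.0000]
Step 2: x=[5.6250 9.2500 12.2500 16.8750] v=[1.5000 -2.0000 -4.0000 4.5000]
Step 3: x=[5.9063 8.5938 11.6563 17.8438] v=[1.1250 -2.6250 -2.3750 3.8750]
Step 4: x=[5.8594 8.0313 11.8438 18.2657] v=[-0.1875 -2.2500 0.7500 1.6875]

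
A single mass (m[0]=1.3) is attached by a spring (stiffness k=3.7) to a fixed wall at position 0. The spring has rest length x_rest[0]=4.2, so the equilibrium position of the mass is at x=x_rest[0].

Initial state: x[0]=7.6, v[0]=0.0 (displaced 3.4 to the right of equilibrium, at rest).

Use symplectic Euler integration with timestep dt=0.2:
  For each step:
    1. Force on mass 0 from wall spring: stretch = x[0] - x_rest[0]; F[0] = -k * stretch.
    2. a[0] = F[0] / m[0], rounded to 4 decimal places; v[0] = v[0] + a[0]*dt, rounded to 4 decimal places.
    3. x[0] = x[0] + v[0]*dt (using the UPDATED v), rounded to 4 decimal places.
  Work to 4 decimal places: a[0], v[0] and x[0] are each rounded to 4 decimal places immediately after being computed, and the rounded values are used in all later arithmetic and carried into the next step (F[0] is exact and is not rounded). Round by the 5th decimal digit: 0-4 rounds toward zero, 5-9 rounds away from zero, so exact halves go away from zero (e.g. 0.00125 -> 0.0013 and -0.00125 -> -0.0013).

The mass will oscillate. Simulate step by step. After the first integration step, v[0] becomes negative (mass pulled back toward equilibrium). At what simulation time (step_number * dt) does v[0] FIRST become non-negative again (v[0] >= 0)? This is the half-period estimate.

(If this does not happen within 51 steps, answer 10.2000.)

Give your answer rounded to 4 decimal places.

Step 0: x=[7.6000] v=[0.0000]
Step 1: x=[7.2129] v=[-1.9354]
Step 2: x=[6.4828] v=[-3.6504]
Step 3: x=[5.4928] v=[-4.9498]
Step 4: x=[4.3557] v=[-5.6857]
Step 5: x=[3.2008] v=[-5.7743]
Step 6: x=[2.1597] v=[-5.2055]
Step 7: x=[1.3509] v=[-4.0441]
Step 8: x=[0.8664] v=[-2.4223]
Step 9: x=[0.7615] v=[-0.5247]
Step 10: x=[1.0480] v=[1.4326]
First v>=0 after going negative at step 10, time=2.0000

Answer: 2.0000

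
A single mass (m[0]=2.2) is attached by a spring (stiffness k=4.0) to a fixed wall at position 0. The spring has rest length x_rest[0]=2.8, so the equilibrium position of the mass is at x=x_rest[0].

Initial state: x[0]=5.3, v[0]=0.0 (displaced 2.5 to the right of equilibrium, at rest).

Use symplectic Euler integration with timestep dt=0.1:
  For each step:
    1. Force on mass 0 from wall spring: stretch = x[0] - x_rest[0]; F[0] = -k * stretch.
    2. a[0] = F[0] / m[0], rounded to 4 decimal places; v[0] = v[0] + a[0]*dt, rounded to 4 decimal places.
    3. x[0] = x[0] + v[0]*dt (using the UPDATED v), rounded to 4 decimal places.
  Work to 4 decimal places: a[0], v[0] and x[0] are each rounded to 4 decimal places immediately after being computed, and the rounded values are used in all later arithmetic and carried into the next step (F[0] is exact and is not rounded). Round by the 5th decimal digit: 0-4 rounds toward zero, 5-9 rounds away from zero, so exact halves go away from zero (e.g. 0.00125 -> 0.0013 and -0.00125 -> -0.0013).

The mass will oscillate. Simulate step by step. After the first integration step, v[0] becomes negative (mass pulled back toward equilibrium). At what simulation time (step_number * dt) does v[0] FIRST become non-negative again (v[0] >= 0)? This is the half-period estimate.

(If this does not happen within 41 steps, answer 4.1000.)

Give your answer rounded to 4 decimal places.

Step 0: x=[5.3000] v=[0.0000]
Step 1: x=[5.2545] v=[-0.4546]
Step 2: x=[5.1644] v=[-0.9009]
Step 3: x=[5.0313] v=[-1.3308]
Step 4: x=[4.8577] v=[-1.7365]
Step 5: x=[4.6466] v=[-2.1106]
Step 6: x=[4.4020] v=[-2.4464]
Step 7: x=[4.1282] v=[-2.7377]
Step 8: x=[3.8303] v=[-2.9792]
Step 9: x=[3.5137] v=[-3.1665]
Step 10: x=[3.1841] v=[-3.2963]
Step 11: x=[2.8475] v=[-3.3661]
Step 12: x=[2.5100] v=[-3.3747]
Step 13: x=[2.1778] v=[-3.3220]
Step 14: x=[1.8569] v=[-3.2089]
Step 15: x=[1.5532] v=[-3.0374]
Step 16: x=[1.2721] v=[-2.8107]
Step 17: x=[1.0188] v=[-2.5329]
Step 18: x=[0.7979] v=[-2.2091]
Step 19: x=[0.6134] v=[-1.8451]
Step 20: x=[0.4687] v=[-1.4475]
Step 21: x=[0.3663] v=[-1.0236]
Step 22: x=[0.3082] v=[-0.5811]
Step 23: x=[0.2954] v=[-0.1281]
Step 24: x=[0.3281] v=[0.3273]
First v>=0 after going negative at step 24, time=2.4000

Answer: 2.4000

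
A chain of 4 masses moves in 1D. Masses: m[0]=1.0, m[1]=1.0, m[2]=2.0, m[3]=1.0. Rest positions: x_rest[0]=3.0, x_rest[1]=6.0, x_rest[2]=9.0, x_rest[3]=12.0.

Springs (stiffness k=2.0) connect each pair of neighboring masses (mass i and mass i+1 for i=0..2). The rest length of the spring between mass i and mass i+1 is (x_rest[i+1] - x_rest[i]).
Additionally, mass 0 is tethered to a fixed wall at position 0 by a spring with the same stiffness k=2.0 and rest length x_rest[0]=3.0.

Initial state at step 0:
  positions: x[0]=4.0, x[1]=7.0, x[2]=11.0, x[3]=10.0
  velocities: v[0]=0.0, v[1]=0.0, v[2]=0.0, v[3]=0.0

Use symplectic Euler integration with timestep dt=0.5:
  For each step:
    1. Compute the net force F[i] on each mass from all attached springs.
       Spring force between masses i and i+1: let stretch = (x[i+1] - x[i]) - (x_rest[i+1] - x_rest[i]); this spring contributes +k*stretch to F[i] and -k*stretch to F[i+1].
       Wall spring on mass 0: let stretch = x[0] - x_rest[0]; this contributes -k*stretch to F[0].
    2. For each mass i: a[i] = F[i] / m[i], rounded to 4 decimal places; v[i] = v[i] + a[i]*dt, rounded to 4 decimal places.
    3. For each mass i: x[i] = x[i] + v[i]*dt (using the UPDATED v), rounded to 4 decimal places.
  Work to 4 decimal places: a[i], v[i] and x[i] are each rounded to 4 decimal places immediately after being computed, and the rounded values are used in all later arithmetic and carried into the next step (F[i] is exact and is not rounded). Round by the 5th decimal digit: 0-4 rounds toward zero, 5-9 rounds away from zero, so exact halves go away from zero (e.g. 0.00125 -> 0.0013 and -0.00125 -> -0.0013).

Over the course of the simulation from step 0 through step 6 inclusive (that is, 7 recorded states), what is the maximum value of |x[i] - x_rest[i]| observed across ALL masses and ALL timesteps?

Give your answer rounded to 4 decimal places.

Answer: 3.3125

Derivation:
Step 0: x=[4.0000 7.0000 11.0000 10.0000] v=[0.0000 0.0000 0.0000 0.0000]
Step 1: x=[3.5000 7.5000 9.7500 12.0000] v=[-1.0000 1.0000 -2.5000 4.0000]
Step 2: x=[3.2500 7.1250 8.5000 14.3750] v=[-0.5000 -0.7500 -2.5000 4.7500]
Step 3: x=[3.3125 5.5000 8.3750 15.3125] v=[0.1250 -3.2500 -0.2500 1.8750]
Step 4: x=[2.8125 4.2188 9.2657 14.2813] v=[-1.0000 -2.5625 1.7813 -2.0625]
Step 5: x=[1.6094 4.7579 10.1486 12.2423] v=[-2.4062 1.0781 1.7657 -4.0781]
Step 6: x=[1.1759 6.4181 10.2072 10.6564] v=[-0.8671 3.3203 0.1172 -3.1718]
Max displacement = 3.3125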